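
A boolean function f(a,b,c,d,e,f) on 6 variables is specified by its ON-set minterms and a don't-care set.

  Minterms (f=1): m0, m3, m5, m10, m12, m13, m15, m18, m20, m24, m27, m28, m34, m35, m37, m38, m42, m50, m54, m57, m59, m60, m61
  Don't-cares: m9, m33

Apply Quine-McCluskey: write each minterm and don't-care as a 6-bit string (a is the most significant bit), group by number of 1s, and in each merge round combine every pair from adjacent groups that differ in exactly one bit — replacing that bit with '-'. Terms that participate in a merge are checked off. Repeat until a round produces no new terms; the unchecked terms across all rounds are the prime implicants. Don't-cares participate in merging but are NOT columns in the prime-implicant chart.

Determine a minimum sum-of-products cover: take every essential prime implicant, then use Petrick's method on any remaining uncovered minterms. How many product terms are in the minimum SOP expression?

13

[col 0] 000000, 000011*, 000101*, 001001*, 001010*, 001100*, 001101*, 001111*, 010010*, 010100*, 011000*, 011011*, 011100*, 100001*, 100010*, 100011*, 100101*, 100110*, 101010*, 110010*, 110110*, 111001*, 111011*, 111100*, 111101*
[col 1] -00011, -00101, -01010, -10010, -11011, -11100, 0-1100, 00-101, 001-01, 0011-1, 00110-, 01-100, 011-00, 1-0010*, 1-0110*, 10-010, 100-01, 100-10*, 1000-1, 10001-, 110-10*, 111-01, 1110-1, 11110-
[col 2] 1-0-10
Prime implicants: -00011, -00101, -01010, -10010, -11011, -11100, 0-1100, 00-101, 000000, 001-01, 0011-1, 00110-, 01-100, 011-00, 1-0-10, 10-010, 100-01, 1000-1, 10001-, 111-01, 1110-1, 11110-
PI chart (minterm → PIs covering it):
  0 | 000000  (sole → essential)
  3 | -00011  (sole → essential)
  5 | -00101,00-101
  10 | -01010  (sole → essential)
  12 | 0-1100,00110-
  13 | 00-101,001-01,0011-1,00110-
  15 | 0011-1  (sole → essential)
  18 | -10010  (sole → essential)
  20 | 01-100  (sole → essential)
  24 | 011-00  (sole → essential)
  27 | -11011  (sole → essential)
  28 | -11100,0-1100,01-100,011-00
  34 | 1-0-10,10-010,10001-
  35 | -00011,1000-1,10001-
  37 | -00101,100-01
  38 | 1-0-10  (sole → essential)
  42 | -01010,10-010
  50 | -10010,1-0-10
  54 | 1-0-10  (sole → essential)
  57 | 111-01,1110-1
  59 | -11011,1110-1
  60 | -11100,11110-
  61 | 111-01,11110-
Essential prime implicants: -00011, -01010, -10010, -11011, 000000, 0011-1, 01-100, 011-00, 1-0-10
Petrick residual → -00101, -11100, 0-1100, 111-01
Minimum SOP uses 13 PIs: b'c'd'ef + b'c'de'f + b'cd'ef' + bc'd'ef' + bcd'ef + bcde'f' + a'cde'f' + a'b'c'd'e'f' + a'b'cdf + a'bde'f' + a'bce'f' + ac'ef' + abce'f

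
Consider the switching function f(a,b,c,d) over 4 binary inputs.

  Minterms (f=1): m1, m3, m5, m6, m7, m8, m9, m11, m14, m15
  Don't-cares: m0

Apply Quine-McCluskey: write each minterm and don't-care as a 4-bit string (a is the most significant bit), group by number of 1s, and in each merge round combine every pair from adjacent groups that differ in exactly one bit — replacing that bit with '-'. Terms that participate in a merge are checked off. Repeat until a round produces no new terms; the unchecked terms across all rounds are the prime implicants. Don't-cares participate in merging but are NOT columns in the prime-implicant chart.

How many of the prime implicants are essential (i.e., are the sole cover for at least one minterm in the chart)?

3

Round 0: 0000✓ 0001✓ 0011✓ 0101✓ 0110✓ 0111✓ 1000✓ 1001✓ 1011✓ 1110✓ 1111✓
Round 1: -000✓ -001✓ -011✓ -110✓ -111✓ 0-01✓ 0-11✓ 00-1✓ 000-✓ 01-1✓ 011-✓ 1-11✓ 10-1✓ 100-✓ 111-✓
Round 2: --11 -0-1 -00- -11- 0--1
PIs = {--11, -0-1, -00-, -11-, 0--1}
Coverage chart:
  m1: -0-1,-00-,0--1
  m3: --11,-0-1,0--1
  m5: 0--1 ←essential
  m6: -11- ←essential
  m7: --11,-11-,0--1
  m8: -00- ←essential
  m9: -0-1,-00-
  m11: --11,-0-1
  m14: -11- ←essential
  m15: --11,-11-
Essential: -00-, -11-, 0--1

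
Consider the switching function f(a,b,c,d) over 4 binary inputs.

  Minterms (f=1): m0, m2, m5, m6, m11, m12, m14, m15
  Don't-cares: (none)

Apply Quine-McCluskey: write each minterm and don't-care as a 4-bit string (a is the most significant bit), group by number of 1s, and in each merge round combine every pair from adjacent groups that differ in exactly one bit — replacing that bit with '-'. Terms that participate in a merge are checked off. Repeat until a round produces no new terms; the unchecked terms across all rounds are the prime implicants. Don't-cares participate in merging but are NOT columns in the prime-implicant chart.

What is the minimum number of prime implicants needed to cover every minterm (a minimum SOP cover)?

Round 0: 0000✓ 0010✓ 0101 0110✓ 1011✓ 1100✓ 1110✓ 1111✓
Round 1: -110 0-10 00-0 1-11 11-0 111-
PIs = {-110, 0-10, 00-0, 0101, 1-11, 11-0, 111-}
Coverage chart:
  m0: 00-0 ←essential
  m2: 0-10,00-0
  m5: 0101 ←essential
  m6: -110,0-10
  m11: 1-11 ←essential
  m12: 11-0 ←essential
  m14: -110,11-0,111-
  m15: 1-11,111-
Essential: 00-0, 0101, 1-11, 11-0
Petrick residual → -110
Min cover (5 terms): bcd' + a'b'd' + a'bc'd + acd + abd'

5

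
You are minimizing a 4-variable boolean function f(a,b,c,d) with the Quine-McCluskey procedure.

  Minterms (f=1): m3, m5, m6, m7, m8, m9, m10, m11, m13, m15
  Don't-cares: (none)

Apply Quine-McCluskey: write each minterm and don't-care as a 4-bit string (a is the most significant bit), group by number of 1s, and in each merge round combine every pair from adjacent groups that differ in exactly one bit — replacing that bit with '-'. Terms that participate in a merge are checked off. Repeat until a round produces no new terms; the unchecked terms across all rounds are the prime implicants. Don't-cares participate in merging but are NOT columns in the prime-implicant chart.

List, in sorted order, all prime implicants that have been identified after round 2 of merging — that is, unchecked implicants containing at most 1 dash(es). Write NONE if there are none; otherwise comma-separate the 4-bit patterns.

011-

size-2^0 implicants → 0011(✓)  0101(✓)  0110(✓)  0111(✓)  1000(✓)  1001(✓)  1010(✓)  1011(✓)  1101(✓)  1111(✓)
size-2^1 implicants → -011(✓)  -101(✓)  -111(✓)  0-11(✓)  01-1(✓)  011-  1-01(✓)  1-11(✓)  10-0(✓)  10-1(✓)  100-(✓)  101-(✓)  11-1(✓)
size-2^2 implicants → --11  -1-1  1--1  10--
Unchecked terms (primes): --11, -1-1, 011-, 1--1, 10--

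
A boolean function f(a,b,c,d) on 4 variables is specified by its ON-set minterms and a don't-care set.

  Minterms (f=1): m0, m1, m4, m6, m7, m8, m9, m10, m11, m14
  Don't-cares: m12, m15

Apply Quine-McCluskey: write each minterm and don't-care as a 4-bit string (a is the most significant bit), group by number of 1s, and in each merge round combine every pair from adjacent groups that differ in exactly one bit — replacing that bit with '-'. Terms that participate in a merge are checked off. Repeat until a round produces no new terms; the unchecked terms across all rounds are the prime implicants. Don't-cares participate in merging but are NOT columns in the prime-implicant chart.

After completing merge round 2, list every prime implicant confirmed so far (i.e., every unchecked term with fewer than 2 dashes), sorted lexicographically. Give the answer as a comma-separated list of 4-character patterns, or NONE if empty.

Round 0: 0000✓ 0001✓ 0100✓ 0110✓ 0111✓ 1000✓ 1001✓ 1010✓ 1011✓ 1100✓ 1110✓ 1111✓
Round 1: -000✓ -001✓ -100✓ -110✓ -111✓ 0-00✓ 000-✓ 01-0✓ 011-✓ 1-00✓ 1-10✓ 1-11✓ 10-0✓ 10-1✓ 100-✓ 101-✓ 11-0✓ 111-✓
Round 2: --00 -00- -1-0 -11- 1--0 1-1- 10--
PIs = {--00, -00-, -1-0, -11-, 1--0, 1-1-, 10--}

NONE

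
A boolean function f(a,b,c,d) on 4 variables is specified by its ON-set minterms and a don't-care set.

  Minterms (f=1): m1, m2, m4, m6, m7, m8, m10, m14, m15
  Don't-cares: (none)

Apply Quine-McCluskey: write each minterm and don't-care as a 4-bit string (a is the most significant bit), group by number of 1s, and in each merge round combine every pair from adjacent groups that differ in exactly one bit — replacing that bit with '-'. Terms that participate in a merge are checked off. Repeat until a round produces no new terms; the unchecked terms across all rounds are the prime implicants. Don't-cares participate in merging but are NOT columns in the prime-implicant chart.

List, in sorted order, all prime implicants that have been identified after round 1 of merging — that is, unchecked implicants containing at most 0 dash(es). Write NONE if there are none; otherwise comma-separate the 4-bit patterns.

0001

Round 0: 0001 0010✓ 0100✓ 0110✓ 0111✓ 1000✓ 1010✓ 1110✓ 1111✓
Round 1: -010✓ -110✓ -111✓ 0-10✓ 01-0 011-✓ 1-10✓ 10-0 111-✓
Round 2: --10 -11-
PIs = {--10, -11-, 0001, 01-0, 10-0}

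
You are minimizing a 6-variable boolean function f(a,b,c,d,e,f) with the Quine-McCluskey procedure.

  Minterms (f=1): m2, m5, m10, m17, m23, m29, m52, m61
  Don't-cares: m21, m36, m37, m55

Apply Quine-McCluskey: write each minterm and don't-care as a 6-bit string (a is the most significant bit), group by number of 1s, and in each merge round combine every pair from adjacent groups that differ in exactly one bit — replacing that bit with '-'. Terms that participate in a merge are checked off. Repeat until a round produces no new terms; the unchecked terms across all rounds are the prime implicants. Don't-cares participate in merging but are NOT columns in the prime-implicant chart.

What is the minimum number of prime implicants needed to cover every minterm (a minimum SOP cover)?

6

Round 0: 000010✓ 000101✓ 001010✓ 010001✓ 010101✓ 010111✓ 011101✓ 100100✓ 100101✓ 110100✓ 110111✓ 111101✓
Round 1: -00101 -10111 -11101 0-0101 00-010 01-101 010-01 0101-1 1-0100 10010-
PIs = {-00101, -10111, -11101, 0-0101, 00-010, 01-101, 010-01, 0101-1, 1-0100, 10010-}
Coverage chart:
  m2: 00-010 ←essential
  m5: -00101,0-0101
  m10: 00-010 ←essential
  m17: 010-01 ←essential
  m23: -10111,0101-1
  m29: -11101,01-101
  m52: 1-0100 ←essential
  m61: -11101 ←essential
Essential: -11101, 00-010, 010-01, 1-0100
Petrick residual → -00101, -10111
Min cover (6 terms): b'c'de'f + bc'def + bcde'f + a'b'd'ef' + a'bc'e'f + ac'de'f'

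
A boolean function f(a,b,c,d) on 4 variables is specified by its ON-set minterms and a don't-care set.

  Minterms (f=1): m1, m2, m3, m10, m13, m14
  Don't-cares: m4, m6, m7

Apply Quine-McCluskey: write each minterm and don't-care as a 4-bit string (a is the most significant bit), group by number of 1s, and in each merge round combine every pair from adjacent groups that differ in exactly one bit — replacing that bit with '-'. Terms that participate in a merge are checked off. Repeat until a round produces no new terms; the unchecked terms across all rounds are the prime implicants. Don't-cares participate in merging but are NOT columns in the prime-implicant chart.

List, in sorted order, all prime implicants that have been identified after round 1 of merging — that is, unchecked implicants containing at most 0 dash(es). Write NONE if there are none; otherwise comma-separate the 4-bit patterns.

[col 0] 0001*, 0010*, 0011*, 0100*, 0110*, 0111*, 1010*, 1101, 1110*
[col 1] -010*, -110*, 0-10*, 0-11*, 00-1, 001-*, 01-0, 011-*, 1-10*
[col 2] --10, 0-1-
Prime implicants: --10, 0-1-, 00-1, 01-0, 1101

1101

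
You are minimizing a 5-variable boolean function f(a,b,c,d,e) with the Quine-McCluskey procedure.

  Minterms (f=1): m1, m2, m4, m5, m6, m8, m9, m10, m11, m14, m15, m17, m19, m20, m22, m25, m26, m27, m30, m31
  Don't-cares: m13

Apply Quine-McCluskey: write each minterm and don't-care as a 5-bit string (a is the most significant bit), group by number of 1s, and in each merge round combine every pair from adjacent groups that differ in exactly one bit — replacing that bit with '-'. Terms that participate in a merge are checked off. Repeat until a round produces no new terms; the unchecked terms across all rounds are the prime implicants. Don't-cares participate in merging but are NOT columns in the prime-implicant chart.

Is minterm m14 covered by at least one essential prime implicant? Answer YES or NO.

Round 0: 00001✓ 00010✓ 00100✓ 00101✓ 00110✓ 01000✓ 01001✓ 01010✓ 01011✓ 01101✓ 01110✓ 01111✓ 10001✓ 10011✓ 10100✓ 10110✓ 11001✓ 11010✓ 11011✓ 11110✓ 11111✓
Round 1: -0001✓ -0100✓ -0110✓ -1001✓ -1010✓ -1011✓ -1110✓ -1111✓ 0-001✓ 0-010✓ 0-101✓ 0-110✓ 00-01✓ 00-10✓ 001-0✓ 0010- 01-01✓ 01-10✓ 01-11✓ 010-0✓ 010-1✓ 0100-✓ 0101-✓ 011-1✓ 0111-✓ 1-001✓ 1-011✓ 1-110✓ 100-1✓ 101-0✓ 11-10✓ 11-11✓ 110-1✓ 1101-✓ 1111-✓
Round 2: --001 --110 -01-0 -1-10✓ -1-11✓ -10-1 -101-✓ -111-✓ 0--01 0--10 01--1 01-1-✓ 010-- 1-0-1 11-1-✓
Round 3: -1-1-
PIs = {--001, --110, -01-0, -1-1-, -10-1, 0--01, 0--10, 0010-, 01--1, 010--, 1-0-1}
Coverage chart:
  m1: --001,0--01
  m2: 0--10 ←essential
  m4: -01-0,0010-
  m5: 0--01,0010-
  m6: --110,-01-0,0--10
  m8: 010-- ←essential
  m9: --001,-10-1,0--01,01--1,010--
  m10: -1-1-,0--10,010--
  m11: -1-1-,-10-1,01--1,010--
  m14: --110,-1-1-,0--10
  m15: -1-1-,01--1
  m17: --001,1-0-1
  m19: 1-0-1 ←essential
  m20: -01-0 ←essential
  m22: --110,-01-0
  m25: --001,-10-1,1-0-1
  m26: -1-1- ←essential
  m27: -1-1-,-10-1,1-0-1
  m30: --110,-1-1-
  m31: -1-1- ←essential
Essential: -01-0, -1-1-, 0--10, 010--, 1-0-1

YES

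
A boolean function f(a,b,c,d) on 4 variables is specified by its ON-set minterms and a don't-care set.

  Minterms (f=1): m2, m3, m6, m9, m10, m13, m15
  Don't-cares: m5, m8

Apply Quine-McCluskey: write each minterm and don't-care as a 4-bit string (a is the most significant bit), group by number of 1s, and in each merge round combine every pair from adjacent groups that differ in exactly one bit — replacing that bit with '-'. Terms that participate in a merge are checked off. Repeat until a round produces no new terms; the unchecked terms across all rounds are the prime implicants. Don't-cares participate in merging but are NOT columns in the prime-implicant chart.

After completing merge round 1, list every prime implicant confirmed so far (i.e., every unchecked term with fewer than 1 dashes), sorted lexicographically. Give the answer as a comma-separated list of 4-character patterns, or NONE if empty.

[col 0] 0010*, 0011*, 0101*, 0110*, 1000*, 1001*, 1010*, 1101*, 1111*
[col 1] -010, -101, 0-10, 001-, 1-01, 10-0, 100-, 11-1
Prime implicants: -010, -101, 0-10, 001-, 1-01, 10-0, 100-, 11-1

NONE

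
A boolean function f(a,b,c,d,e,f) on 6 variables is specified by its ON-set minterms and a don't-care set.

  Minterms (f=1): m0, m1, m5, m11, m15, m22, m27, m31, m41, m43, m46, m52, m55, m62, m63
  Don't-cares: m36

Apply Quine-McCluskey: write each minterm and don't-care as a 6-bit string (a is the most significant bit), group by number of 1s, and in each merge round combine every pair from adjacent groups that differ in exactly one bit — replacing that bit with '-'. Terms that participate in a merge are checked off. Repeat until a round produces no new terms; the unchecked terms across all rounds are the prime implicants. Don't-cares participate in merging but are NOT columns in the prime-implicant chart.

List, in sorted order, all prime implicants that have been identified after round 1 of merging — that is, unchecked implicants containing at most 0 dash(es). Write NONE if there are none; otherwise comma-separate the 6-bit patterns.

[col 0] 000000*, 000001*, 000101*, 001011*, 001111*, 010110, 011011*, 011111*, 100100*, 101001*, 101011*, 101110*, 110100*, 110111*, 111110*, 111111*
[col 1] -01011, -11111, 0-1011*, 0-1111*, 000-01, 00000-, 001-11*, 011-11*, 1-0100, 1-1110, 1010-1, 11-111, 11111-
[col 2] 0-1-11
Prime implicants: -01011, -11111, 0-1-11, 000-01, 00000-, 010110, 1-0100, 1-1110, 1010-1, 11-111, 11111-

010110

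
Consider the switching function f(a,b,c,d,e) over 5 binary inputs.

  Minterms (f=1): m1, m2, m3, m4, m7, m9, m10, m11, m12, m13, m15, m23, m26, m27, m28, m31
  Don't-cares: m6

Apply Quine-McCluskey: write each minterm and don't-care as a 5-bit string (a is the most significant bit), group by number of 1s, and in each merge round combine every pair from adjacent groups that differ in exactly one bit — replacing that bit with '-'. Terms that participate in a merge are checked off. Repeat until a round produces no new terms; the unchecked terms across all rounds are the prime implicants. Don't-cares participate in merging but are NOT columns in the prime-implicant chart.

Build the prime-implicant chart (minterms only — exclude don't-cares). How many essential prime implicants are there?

Round 0: 00001✓ 00010✓ 00011✓ 00100✓ 00110✓ 00111✓ 01001✓ 01010✓ 01011✓ 01100✓ 01101✓ 01111✓ 10111✓ 11010✓ 11011✓ 11100✓ 11111✓
Round 1: -0111✓ -1010✓ -1011✓ -1100 -1111✓ 0-001✓ 0-010✓ 0-011✓ 0-100 0-111✓ 00-10✓ 00-11✓ 000-1✓ 0001-✓ 001-0 0011-✓ 01-01✓ 01-11✓ 010-1✓ 0101-✓ 011-1✓ 0110- 1-111✓ 11-11✓ 1101-✓
Round 2: --111 -1-11 -101- 0--11 0-0-1 0-01- 00-1- 01--1
PIs = {--111, -1-11, -101-, -1100, 0--11, 0-0-1, 0-01-, 0-100, 00-1-, 001-0, 01--1, 0110-}
Coverage chart:
  m1: 0-0-1 ←essential
  m2: 0-01-,00-1-
  m3: 0--11,0-0-1,0-01-,00-1-
  m4: 0-100,001-0
  m7: --111,0--11,00-1-
  m9: 0-0-1,01--1
  m10: -101-,0-01-
  m11: -1-11,-101-,0--11,0-0-1,0-01-,01--1
  m12: -1100,0-100,0110-
  m13: 01--1,0110-
  m15: --111,-1-11,0--11,01--1
  m23: --111 ←essential
  m26: -101- ←essential
  m27: -1-11,-101-
  m28: -1100 ←essential
  m31: --111,-1-11
Essential: --111, -101-, -1100, 0-0-1

4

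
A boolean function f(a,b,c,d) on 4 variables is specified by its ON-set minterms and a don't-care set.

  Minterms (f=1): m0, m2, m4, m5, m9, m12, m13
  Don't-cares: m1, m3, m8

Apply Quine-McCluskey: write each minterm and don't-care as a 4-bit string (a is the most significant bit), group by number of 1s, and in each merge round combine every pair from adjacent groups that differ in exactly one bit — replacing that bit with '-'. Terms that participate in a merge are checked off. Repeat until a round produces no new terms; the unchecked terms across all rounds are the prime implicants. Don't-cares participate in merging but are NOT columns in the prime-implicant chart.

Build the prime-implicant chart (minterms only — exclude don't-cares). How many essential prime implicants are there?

size-2^0 implicants → 0000(✓)  0001(✓)  0010(✓)  0011(✓)  0100(✓)  0101(✓)  1000(✓)  1001(✓)  1100(✓)  1101(✓)
size-2^1 implicants → -000(✓)  -001(✓)  -100(✓)  -101(✓)  0-00(✓)  0-01(✓)  00-0(✓)  00-1(✓)  000-(✓)  001-(✓)  010-(✓)  1-00(✓)  1-01(✓)  100-(✓)  110-(✓)
size-2^2 implicants → --00(✓)  --01(✓)  -00-(✓)  -10-(✓)  0-0-(✓)  00--  1-0-(✓)
size-2^3 implicants → --0-
Unchecked terms (primes): --0-, 00--
Minterm coverage:
  m0 ⊆ --0-,00--
  m2 ⊆ 00-- [E]
  m4 ⊆ --0- [E]
  m5 ⊆ --0- [E]
  m9 ⊆ --0- [E]
  m12 ⊆ --0- [E]
  m13 ⊆ --0- [E]
E = {--0-, 00--}

2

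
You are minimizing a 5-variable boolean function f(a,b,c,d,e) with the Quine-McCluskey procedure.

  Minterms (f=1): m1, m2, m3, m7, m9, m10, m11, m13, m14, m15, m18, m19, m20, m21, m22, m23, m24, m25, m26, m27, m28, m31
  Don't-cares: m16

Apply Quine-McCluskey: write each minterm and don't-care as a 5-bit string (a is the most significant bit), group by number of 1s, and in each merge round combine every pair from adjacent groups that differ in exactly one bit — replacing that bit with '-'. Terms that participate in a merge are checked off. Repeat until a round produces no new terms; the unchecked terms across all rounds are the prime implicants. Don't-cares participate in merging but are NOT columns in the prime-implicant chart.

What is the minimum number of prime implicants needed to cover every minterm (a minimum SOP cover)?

8

size-2^0 implicants → 00001(✓)  00010(✓)  00011(✓)  00111(✓)  01001(✓)  01010(✓)  01011(✓)  01101(✓)  01110(✓)  01111(✓)  10000(✓)  10010(✓)  10011(✓)  10100(✓)  10101(✓)  10110(✓)  10111(✓)  11000(✓)  11001(✓)  11010(✓)  11011(✓)  11100(✓)  11111(✓)
size-2^1 implicants → -0010(✓)  -0011(✓)  -0111(✓)  -1001(✓)  -1010(✓)  -1011(✓)  -1111(✓)  0-001(✓)  0-010(✓)  0-011(✓)  0-111(✓)  00-11(✓)  000-1(✓)  0001-(✓)  01-01(✓)  01-10(✓)  01-11(✓)  010-1(✓)  0101-(✓)  011-1(✓)  0111-(✓)  1-000(✓)  1-010(✓)  1-011(✓)  1-100(✓)  1-111(✓)  10-00(✓)  10-10(✓)  10-11(✓)  100-0(✓)  1001-(✓)  101-0(✓)  101-1(✓)  1010-(✓)  1011-(✓)  11-00(✓)  11-11(✓)  110-0(✓)  110-1(✓)  1100-(✓)  1101-(✓)
size-2^2 implicants → --010(✓)  --011(✓)  --111(✓)  -0-11(✓)  -001-(✓)  -1-11(✓)  -10-1  -101-(✓)  0--11(✓)  0-0-1  0-01-(✓)  01--1  01-1-  1--00  1--11(✓)  1-0-0  1-01-(✓)  10--0  10-1-  101--  110--
size-2^3 implicants → ---11  --01-
Unchecked terms (primes): ---11, --01-, -10-1, 0-0-1, 01--1, 01-1-, 1--00, 1-0-0, 10--0, 10-1-, 101--, 110--
Minterm coverage:
  m1 ⊆ 0-0-1 [E]
  m2 ⊆ --01- [E]
  m3 ⊆ ---11,--01-,0-0-1
  m7 ⊆ ---11 [E]
  m9 ⊆ -10-1,0-0-1,01--1
  m10 ⊆ --01-,01-1-
  m11 ⊆ ---11,--01-,-10-1,0-0-1,01--1,01-1-
  m13 ⊆ 01--1 [E]
  m14 ⊆ 01-1- [E]
  m15 ⊆ ---11,01--1,01-1-
  m18 ⊆ --01-,1-0-0,10--0,10-1-
  m19 ⊆ ---11,--01-,10-1-
  m20 ⊆ 1--00,10--0,101--
  m21 ⊆ 101-- [E]
  m22 ⊆ 10--0,10-1-,101--
  m23 ⊆ ---11,10-1-,101--
  m24 ⊆ 1--00,1-0-0,110--
  m25 ⊆ -10-1,110--
  m26 ⊆ --01-,1-0-0,110--
  m27 ⊆ ---11,--01-,-10-1,110--
  m28 ⊆ 1--00 [E]
  m31 ⊆ ---11 [E]
E = {---11, --01-, 0-0-1, 01--1, 01-1-, 1--00, 101--}
Petrick residual → -10-1
Cover = de + c'd + bc'e + a'c'e + a'be + a'bd + ad'e' + ab'c  |cover|=8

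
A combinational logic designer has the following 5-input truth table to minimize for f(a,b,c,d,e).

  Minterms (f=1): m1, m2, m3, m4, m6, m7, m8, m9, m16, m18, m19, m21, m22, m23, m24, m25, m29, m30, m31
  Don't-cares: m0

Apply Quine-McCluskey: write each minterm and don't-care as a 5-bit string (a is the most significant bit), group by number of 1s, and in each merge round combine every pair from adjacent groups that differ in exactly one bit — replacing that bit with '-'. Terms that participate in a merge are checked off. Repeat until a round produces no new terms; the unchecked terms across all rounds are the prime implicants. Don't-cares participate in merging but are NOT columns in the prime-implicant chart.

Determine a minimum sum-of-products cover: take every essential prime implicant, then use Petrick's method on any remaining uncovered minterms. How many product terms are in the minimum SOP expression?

[col 0] 00000*, 00001*, 00010*, 00011*, 00100*, 00110*, 00111*, 01000*, 01001*, 10000*, 10010*, 10011*, 10101*, 10110*, 10111*, 11000*, 11001*, 11101*, 11110*, 11111*
[col 1] -0000*, -0010*, -0011*, -0110*, -0111*, -1000*, -1001*, 0-000*, 0-001*, 00-00*, 00-10*, 00-11*, 000-0*, 000-1*, 0000-*, 0001-*, 001-0*, 0011-*, 0100-*, 1-000*, 1-101*, 1-110*, 1-111*, 10-10*, 10-11*, 100-0*, 1001-*, 101-1*, 1011-*, 11-01, 1100-*, 111-1*, 1111-*
[col 2] --000, -0-10*, -0-11*, -00-0, -001-*, -011-*, -100-, 0-00-, 00--0, 00-1-*, 000--, 1-1-1, 1-11-, 10-1-*
[col 3] -0-1-
Prime implicants: --000, -0-1-, -00-0, -100-, 0-00-, 00--0, 000--, 1-1-1, 1-11-, 11-01
PI chart (minterm → PIs covering it):
  1 | 0-00-,000--
  2 | -0-1-,-00-0,00--0,000--
  3 | -0-1-,000--
  4 | 00--0  (sole → essential)
  6 | -0-1-,00--0
  7 | -0-1-  (sole → essential)
  8 | --000,-100-,0-00-
  9 | -100-,0-00-
  16 | --000,-00-0
  18 | -0-1-,-00-0
  19 | -0-1-  (sole → essential)
  21 | 1-1-1  (sole → essential)
  22 | -0-1-,1-11-
  23 | -0-1-,1-1-1,1-11-
  24 | --000,-100-
  25 | -100-,11-01
  29 | 1-1-1,11-01
  30 | 1-11-  (sole → essential)
  31 | 1-1-1,1-11-
Essential prime implicants: -0-1-, 00--0, 1-1-1, 1-11-
Petrick residual → --000, -100-, 0-00-
Minimum SOP uses 7 PIs: c'd'e' + b'd + bc'd' + a'c'd' + a'b'e' + ace + acd

7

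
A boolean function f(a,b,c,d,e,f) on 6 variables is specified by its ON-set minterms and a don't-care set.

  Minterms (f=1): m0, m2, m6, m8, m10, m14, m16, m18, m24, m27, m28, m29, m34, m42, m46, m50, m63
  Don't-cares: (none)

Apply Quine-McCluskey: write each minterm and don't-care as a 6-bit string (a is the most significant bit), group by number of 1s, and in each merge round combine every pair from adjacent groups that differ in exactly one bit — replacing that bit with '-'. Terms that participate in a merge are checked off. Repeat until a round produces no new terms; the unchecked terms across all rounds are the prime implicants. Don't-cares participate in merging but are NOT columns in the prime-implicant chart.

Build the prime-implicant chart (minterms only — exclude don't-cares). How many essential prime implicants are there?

Round 0: 000000✓ 000010✓ 000110✓ 001000✓ 001010✓ 001110✓ 010000✓ 010010✓ 011000✓ 011011 011100✓ 011101✓ 100010✓ 101010✓ 101110✓ 110010✓ 111111
Round 1: -00010✓ -01010✓ -01110✓ -10010✓ 0-0000✓ 0-0010✓ 0-1000✓ 00-000✓ 00-010✓ 00-110✓ 000-10✓ 0000-0✓ 001-10✓ 0010-0✓ 01-000✓ 0100-0✓ 011-00 01110- 1-0010✓ 10-010✓ 101-10✓
Round 2: --0010 -0-010 -01-10 0--000 0-00-0 00--10 00-0-0
PIs = {--0010, -0-010, -01-10, 0--000, 0-00-0, 00--10, 00-0-0, 011-00, 011011, 01110-, 111111}
Coverage chart:
  m0: 0--000,0-00-0,00-0-0
  m2: --0010,-0-010,0-00-0,00--10,00-0-0
  m6: 00--10 ←essential
  m8: 0--000,00-0-0
  m10: -0-010,-01-10,00--10,00-0-0
  m14: -01-10,00--10
  m16: 0--000,0-00-0
  m18: --0010,0-00-0
  m24: 0--000,011-00
  m27: 011011 ←essential
  m28: 011-00,01110-
  m29: 01110- ←essential
  m34: --0010,-0-010
  m42: -0-010,-01-10
  m46: -01-10 ←essential
  m50: --0010 ←essential
  m63: 111111 ←essential
Essential: --0010, -01-10, 00--10, 011011, 01110-, 111111

6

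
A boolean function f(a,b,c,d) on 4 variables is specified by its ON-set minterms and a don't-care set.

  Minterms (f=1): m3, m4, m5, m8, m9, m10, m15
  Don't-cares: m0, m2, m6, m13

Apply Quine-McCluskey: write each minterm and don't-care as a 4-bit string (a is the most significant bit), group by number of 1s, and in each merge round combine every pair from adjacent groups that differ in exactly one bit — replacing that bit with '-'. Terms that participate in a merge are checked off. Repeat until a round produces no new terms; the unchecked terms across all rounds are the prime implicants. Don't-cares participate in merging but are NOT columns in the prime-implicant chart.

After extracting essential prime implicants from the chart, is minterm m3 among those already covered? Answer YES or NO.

size-2^0 implicants → 0000(✓)  0010(✓)  0011(✓)  0100(✓)  0101(✓)  0110(✓)  1000(✓)  1001(✓)  1010(✓)  1101(✓)  1111(✓)
size-2^1 implicants → -000(✓)  -010(✓)  -101  0-00(✓)  0-10(✓)  00-0(✓)  001-  01-0(✓)  010-  1-01  10-0(✓)  100-  11-1
size-2^2 implicants → -0-0  0--0
Unchecked terms (primes): -0-0, -101, 0--0, 001-, 010-, 1-01, 100-, 11-1
Minterm coverage:
  m3 ⊆ 001- [E]
  m4 ⊆ 0--0,010-
  m5 ⊆ -101,010-
  m8 ⊆ -0-0,100-
  m9 ⊆ 1-01,100-
  m10 ⊆ -0-0 [E]
  m15 ⊆ 11-1 [E]
E = {-0-0, 001-, 11-1}

YES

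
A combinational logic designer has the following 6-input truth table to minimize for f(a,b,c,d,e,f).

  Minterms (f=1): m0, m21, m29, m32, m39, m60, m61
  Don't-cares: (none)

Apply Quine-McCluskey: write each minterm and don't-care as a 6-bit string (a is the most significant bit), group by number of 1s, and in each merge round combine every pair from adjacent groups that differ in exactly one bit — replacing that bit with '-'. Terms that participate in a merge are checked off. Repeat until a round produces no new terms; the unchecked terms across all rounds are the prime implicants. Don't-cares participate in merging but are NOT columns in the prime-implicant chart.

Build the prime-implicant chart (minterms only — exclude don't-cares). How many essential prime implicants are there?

4

Round 0: 000000✓ 010101✓ 011101✓ 100000✓ 100111 111100✓ 111101✓
Round 1: -00000 -11101 01-101 11110-
PIs = {-00000, -11101, 01-101, 100111, 11110-}
Coverage chart:
  m0: -00000 ←essential
  m21: 01-101 ←essential
  m29: -11101,01-101
  m32: -00000 ←essential
  m39: 100111 ←essential
  m60: 11110- ←essential
  m61: -11101,11110-
Essential: -00000, 01-101, 100111, 11110-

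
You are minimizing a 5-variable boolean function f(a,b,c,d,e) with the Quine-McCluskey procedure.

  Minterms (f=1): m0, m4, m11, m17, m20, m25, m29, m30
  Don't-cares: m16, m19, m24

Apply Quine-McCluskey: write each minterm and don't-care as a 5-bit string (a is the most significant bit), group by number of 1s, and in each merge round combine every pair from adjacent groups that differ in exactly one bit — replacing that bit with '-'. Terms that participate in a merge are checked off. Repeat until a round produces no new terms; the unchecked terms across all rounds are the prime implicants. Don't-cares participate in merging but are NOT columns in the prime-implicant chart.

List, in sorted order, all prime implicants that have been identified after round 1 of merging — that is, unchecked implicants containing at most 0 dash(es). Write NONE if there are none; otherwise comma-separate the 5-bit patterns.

01011, 11110

size-2^0 implicants → 00000(✓)  00100(✓)  01011  10000(✓)  10001(✓)  10011(✓)  10100(✓)  11000(✓)  11001(✓)  11101(✓)  11110
size-2^1 implicants → -0000(✓)  -0100(✓)  00-00(✓)  1-000(✓)  1-001(✓)  10-00(✓)  100-1  1000-(✓)  11-01  1100-(✓)
size-2^2 implicants → -0-00  1-00-
Unchecked terms (primes): -0-00, 01011, 1-00-, 100-1, 11-01, 11110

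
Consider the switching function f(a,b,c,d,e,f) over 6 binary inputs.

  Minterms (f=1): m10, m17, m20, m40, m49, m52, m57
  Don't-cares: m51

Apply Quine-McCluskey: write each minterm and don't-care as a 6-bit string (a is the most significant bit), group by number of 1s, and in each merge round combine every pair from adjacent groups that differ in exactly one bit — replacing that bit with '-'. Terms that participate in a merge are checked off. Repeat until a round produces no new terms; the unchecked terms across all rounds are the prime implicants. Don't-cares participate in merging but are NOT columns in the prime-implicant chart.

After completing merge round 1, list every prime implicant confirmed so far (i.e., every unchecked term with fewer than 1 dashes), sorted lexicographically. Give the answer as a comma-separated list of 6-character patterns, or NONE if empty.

size-2^0 implicants → 001010  010001(✓)  010100(✓)  101000  110001(✓)  110011(✓)  110100(✓)  111001(✓)
size-2^1 implicants → -10001  -10100  11-001  1100-1
Unchecked terms (primes): -10001, -10100, 001010, 101000, 11-001, 1100-1

001010, 101000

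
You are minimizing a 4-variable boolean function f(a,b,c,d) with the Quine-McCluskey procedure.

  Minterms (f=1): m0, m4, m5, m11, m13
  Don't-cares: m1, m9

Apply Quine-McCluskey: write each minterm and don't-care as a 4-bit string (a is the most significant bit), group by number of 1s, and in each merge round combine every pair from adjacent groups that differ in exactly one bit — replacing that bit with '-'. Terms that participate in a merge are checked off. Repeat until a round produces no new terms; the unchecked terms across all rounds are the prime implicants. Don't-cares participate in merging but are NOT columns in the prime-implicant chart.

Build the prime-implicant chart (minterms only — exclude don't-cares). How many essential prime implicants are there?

3

size-2^0 implicants → 0000(✓)  0001(✓)  0100(✓)  0101(✓)  1001(✓)  1011(✓)  1101(✓)
size-2^1 implicants → -001(✓)  -101(✓)  0-00(✓)  0-01(✓)  000-(✓)  010-(✓)  1-01(✓)  10-1
size-2^2 implicants → --01  0-0-
Unchecked terms (primes): --01, 0-0-, 10-1
Minterm coverage:
  m0 ⊆ 0-0- [E]
  m4 ⊆ 0-0- [E]
  m5 ⊆ --01,0-0-
  m11 ⊆ 10-1 [E]
  m13 ⊆ --01 [E]
E = {--01, 0-0-, 10-1}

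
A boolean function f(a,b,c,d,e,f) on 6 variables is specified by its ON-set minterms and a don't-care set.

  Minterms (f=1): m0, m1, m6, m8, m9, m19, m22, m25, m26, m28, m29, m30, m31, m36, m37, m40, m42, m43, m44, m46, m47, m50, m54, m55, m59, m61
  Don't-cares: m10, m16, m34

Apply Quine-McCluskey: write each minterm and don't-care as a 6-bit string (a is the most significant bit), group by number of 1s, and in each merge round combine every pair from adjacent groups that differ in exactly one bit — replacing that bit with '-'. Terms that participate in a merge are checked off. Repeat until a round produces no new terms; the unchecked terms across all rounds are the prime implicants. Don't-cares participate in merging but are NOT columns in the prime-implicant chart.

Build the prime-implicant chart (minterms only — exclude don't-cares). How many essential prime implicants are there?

Round 0: 000000✓ 000001✓ 000110✓ 001000✓ 001001✓ 001010✓ 010000✓ 010011 010110✓ 011001✓ 011010✓ 011100✓ 011101✓ 011110✓ 011111✓ 100010✓ 100100✓ 100101✓ 101000✓ 101010✓ 101011✓ 101100✓ 101110✓ 101111✓ 110010✓ 110110✓ 110111✓ 111011✓ 111101✓
Round 1: -01000✓ -01010✓ -10110 -11101 0-0000 0-0110 0-1001 0-1010 00-000✓ 00-001✓ 00000-✓ 0010-0✓ 00100-✓ 01-110 011-01 011-10 0111-0✓ 0111-1✓ 01110-✓ 01111-✓ 1-0010 1-1011 10-010 10-100 10010- 101-00✓ 101-10✓ 101-11✓ 1010-0✓ 10101-✓ 1011-0✓ 10111-✓ 110-10 11011-
Round 2: -010-0 00-00- 0111-- 101--0 101-1-
PIs = {-010-0, -10110, -11101, 0-0000, 0-0110, 0-1001, 0-1010, 00-00-, 01-110, 010011, 011-01, 011-10, 0111--, 1-0010, 1-1011, 10-010, 10-100, 10010-, 101--0, 101-1-, 110-10, 11011-}
Coverage chart:
  m0: 0-0000,00-00-
  m1: 00-00- ←essential
  m6: 0-0110 ←essential
  m8: -010-0,00-00-
  m9: 0-1001,00-00-
  m19: 010011 ←essential
  m22: -10110,0-0110,01-110
  m25: 0-1001,011-01
  m26: 0-1010,011-10
  m28: 0111-- ←essential
  m29: -11101,011-01,0111--
  m30: 01-110,011-10,0111--
  m31: 0111-- ←essential
  m36: 10-100,10010-
  m37: 10010- ←essential
  m40: -010-0,101--0
  m42: -010-0,10-010,101--0,101-1-
  m43: 1-1011,101-1-
  m44: 10-100,101--0
  m46: 101--0,101-1-
  m47: 101-1- ←essential
  m50: 1-0010,110-10
  m54: -10110,110-10,11011-
  m55: 11011- ←essential
  m59: 1-1011 ←essential
  m61: -11101 ←essential
Essential: -11101, 0-0110, 00-00-, 010011, 0111--, 1-1011, 10010-, 101-1-, 11011-

9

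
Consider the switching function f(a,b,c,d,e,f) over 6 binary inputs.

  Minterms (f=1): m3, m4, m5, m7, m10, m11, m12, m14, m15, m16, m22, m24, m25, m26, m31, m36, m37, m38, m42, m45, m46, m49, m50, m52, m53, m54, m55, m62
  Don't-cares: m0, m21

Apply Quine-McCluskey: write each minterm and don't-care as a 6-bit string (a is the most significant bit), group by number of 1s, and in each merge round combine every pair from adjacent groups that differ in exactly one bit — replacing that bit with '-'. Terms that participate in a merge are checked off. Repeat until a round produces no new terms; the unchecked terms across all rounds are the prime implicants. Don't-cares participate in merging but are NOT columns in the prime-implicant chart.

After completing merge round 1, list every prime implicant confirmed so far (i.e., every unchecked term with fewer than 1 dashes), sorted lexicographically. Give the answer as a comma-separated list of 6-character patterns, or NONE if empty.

NONE

[col 0] 000000*, 000011*, 000100*, 000101*, 000111*, 001010*, 001011*, 001100*, 001110*, 001111*, 010000*, 010101*, 010110*, 011000*, 011001*, 011010*, 011111*, 100100*, 100101*, 100110*, 101010*, 101101*, 101110*, 110001*, 110010*, 110100*, 110101*, 110110*, 110111*, 111110*
[col 1] -00100*, -00101*, -01010*, -01110*, -10101*, -10110, 0-0000, 0-0101*, 0-1010, 0-1111, 00-011*, 00-100, 00-111*, 000-00, 000-11*, 0001-1, 00010-*, 001-10*, 001-11*, 00101-*, 0011-0, 00111-*, 01-000, 0110-0, 01100-, 1-0100*, 1-0101*, 1-0110*, 1-1110*, 10-101, 10-110*, 1001-0*, 10010-*, 101-10*, 11-110*, 110-01, 110-10, 1101-0*, 1101-1*, 11010-*, 11011-*
[col 2] --0101, -0010-, -01-10, 00--11, 001-1-, 1--110, 1-01-0, 1-010-, 1101--
Prime implicants: --0101, -0010-, -01-10, -10110, 0-0000, 0-1010, 0-1111, 00--11, 00-100, 000-00, 0001-1, 001-1-, 0011-0, 01-000, 0110-0, 01100-, 1--110, 1-01-0, 1-010-, 10-101, 110-01, 110-10, 1101--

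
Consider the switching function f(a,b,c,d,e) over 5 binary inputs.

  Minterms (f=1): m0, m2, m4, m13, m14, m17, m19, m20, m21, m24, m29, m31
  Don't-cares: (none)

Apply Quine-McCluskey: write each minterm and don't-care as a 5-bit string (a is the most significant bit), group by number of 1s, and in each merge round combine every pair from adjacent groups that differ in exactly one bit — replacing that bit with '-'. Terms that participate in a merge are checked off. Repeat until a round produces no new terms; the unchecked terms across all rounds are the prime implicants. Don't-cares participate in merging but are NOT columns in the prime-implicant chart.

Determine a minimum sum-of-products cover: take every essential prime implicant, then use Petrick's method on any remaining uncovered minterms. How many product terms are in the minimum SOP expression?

[col 0] 00000*, 00010*, 00100*, 01101*, 01110, 10001*, 10011*, 10100*, 10101*, 11000, 11101*, 11111*
[col 1] -0100, -1101, 00-00, 000-0, 1-101, 10-01, 100-1, 1010-, 111-1
Prime implicants: -0100, -1101, 00-00, 000-0, 01110, 1-101, 10-01, 100-1, 1010-, 11000, 111-1
PI chart (minterm → PIs covering it):
  0 | 00-00,000-0
  2 | 000-0  (sole → essential)
  4 | -0100,00-00
  13 | -1101  (sole → essential)
  14 | 01110  (sole → essential)
  17 | 10-01,100-1
  19 | 100-1  (sole → essential)
  20 | -0100,1010-
  21 | 1-101,10-01,1010-
  24 | 11000  (sole → essential)
  29 | -1101,1-101,111-1
  31 | 111-1  (sole → essential)
Essential prime implicants: -1101, 000-0, 01110, 100-1, 11000, 111-1
Petrick residual → -0100, 1-101
Minimum SOP uses 8 PIs: b'cd'e' + bcd'e + a'b'c'e' + a'bcde' + acd'e + ab'c'e + abc'd'e' + abce

8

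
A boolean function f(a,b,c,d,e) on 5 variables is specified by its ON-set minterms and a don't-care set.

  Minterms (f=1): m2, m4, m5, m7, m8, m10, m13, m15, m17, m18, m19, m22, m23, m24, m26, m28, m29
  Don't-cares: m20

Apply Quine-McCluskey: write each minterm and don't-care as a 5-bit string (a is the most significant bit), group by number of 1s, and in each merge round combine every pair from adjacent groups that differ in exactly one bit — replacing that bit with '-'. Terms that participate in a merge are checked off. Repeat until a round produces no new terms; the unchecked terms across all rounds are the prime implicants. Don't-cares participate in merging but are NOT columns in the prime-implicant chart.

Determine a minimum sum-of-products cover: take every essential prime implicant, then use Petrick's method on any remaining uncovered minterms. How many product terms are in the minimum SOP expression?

7

[col 0] 00010*, 00100*, 00101*, 00111*, 01000*, 01010*, 01101*, 01111*, 10001*, 10010*, 10011*, 10100*, 10110*, 10111*, 11000*, 11010*, 11100*, 11101*
[col 1] -0010*, -0100, -0111, -1000*, -1010*, -1101, 0-010*, 0-101*, 0-111*, 001-1*, 0010-, 010-0*, 011-1*, 1-010*, 1-100, 10-10*, 10-11*, 100-1, 1001-*, 101-0, 1011-*, 11-00, 110-0*, 1110-
[col 2] --010, -10-0, 0-1-1, 10-1-
Prime implicants: --010, -0100, -0111, -10-0, -1101, 0-1-1, 0010-, 1-100, 10-1-, 100-1, 101-0, 11-00, 1110-
PI chart (minterm → PIs covering it):
  2 | --010  (sole → essential)
  4 | -0100,0010-
  5 | 0-1-1,0010-
  7 | -0111,0-1-1
  8 | -10-0  (sole → essential)
  10 | --010,-10-0
  13 | -1101,0-1-1
  15 | 0-1-1  (sole → essential)
  17 | 100-1  (sole → essential)
  18 | --010,10-1-
  19 | 10-1-,100-1
  22 | 10-1-,101-0
  23 | -0111,10-1-
  24 | -10-0,11-00
  26 | --010,-10-0
  28 | 1-100,11-00,1110-
  29 | -1101,1110-
Essential prime implicants: --010, -10-0, 0-1-1, 100-1
Petrick residual → -0100, 10-1-, 1110-
Minimum SOP uses 7 PIs: c'de' + b'cd'e' + bc'e' + a'ce + ab'd + ab'c'e + abcd'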